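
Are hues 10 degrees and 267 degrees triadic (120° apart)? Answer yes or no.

Angular distance: |10 − 267| = 257; shorter arc = 360 − 257 = 103°.
Triadic (120° apart) requires 120°.

no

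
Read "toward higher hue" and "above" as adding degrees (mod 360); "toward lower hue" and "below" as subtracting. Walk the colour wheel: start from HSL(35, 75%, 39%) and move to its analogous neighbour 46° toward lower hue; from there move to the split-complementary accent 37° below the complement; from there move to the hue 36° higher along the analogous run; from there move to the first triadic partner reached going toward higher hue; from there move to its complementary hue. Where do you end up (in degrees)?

108°

−46° (analog 46° ↓): 35 − 46 = -11 → -11 + 360 = 349°
+143° (split-comp 37° ↓): 349 + 143 = 492 → 492 − 360 = 132°
+36° (analog 36° ↑): 132 + 36 = 168°
+120° (triadic ↑): 168 + 120 = 288°
+180° (complement): 288 + 180 = 468 → 468 − 360 = 108°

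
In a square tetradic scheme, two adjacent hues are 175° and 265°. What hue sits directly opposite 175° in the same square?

355°

A square tetradic scheme places four hues 90° apart; opposite corners are 180° apart.
175 + 180 = 355°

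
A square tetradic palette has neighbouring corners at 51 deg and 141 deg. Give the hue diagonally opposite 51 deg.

A square tetradic scheme places four hues 90° apart; opposite corners are 180° apart.
51 + 180 = 231°

231°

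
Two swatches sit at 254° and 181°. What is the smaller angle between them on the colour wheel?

73°

|254 − 181| = 73.
73 ≤ 180, so the shorter arc is 73°.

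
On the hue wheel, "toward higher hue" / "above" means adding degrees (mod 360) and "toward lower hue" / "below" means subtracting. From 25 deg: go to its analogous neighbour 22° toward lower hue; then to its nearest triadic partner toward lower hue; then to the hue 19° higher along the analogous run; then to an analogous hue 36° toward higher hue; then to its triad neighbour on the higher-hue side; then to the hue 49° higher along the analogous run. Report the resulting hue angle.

−22° (analog 22° ↓): 25 − 22 = 3°
−120° (triadic ↓): 3 − 120 = -117 → -117 + 360 = 243°
+19° (analog 19° ↑): 243 + 19 = 262°
+36° (analog 36° ↑): 262 + 36 = 298°
+120° (triadic ↑): 298 + 120 = 418 → 418 − 360 = 58°
+49° (analog 49° ↑): 58 + 49 = 107°

107°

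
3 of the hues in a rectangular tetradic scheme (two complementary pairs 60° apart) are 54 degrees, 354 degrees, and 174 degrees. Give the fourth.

234°

A rectangular tetradic uses two complementary pairs 60° apart: offsets 0°, 60°, 180°, 240°.
Among {54°, 174°, 354°}, 354° and 174° are a 180° pair.
The remaining hue 54° needs its own complement: 54 + 180 = 234°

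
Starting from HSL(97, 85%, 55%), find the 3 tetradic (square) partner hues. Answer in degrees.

187°, 277° and 7°

A square tetradic scheme places four hues every 90°.
97 + 90 = 187°
97 + 180 = 277°
97 + 270 = 367 → 367 − 360 = 7°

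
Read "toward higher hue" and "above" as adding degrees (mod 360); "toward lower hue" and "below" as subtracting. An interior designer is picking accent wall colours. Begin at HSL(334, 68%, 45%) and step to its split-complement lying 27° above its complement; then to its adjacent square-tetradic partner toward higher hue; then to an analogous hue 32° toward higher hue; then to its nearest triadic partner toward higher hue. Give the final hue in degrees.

+207° (split-comp 27° ↑): 334 + 207 = 541 → 541 − 360 = 181°
+90° (square ↑): 181 + 90 = 271°
+32° (analog 32° ↑): 271 + 32 = 303°
+120° (triadic ↑): 303 + 120 = 423 → 423 − 360 = 63°

63°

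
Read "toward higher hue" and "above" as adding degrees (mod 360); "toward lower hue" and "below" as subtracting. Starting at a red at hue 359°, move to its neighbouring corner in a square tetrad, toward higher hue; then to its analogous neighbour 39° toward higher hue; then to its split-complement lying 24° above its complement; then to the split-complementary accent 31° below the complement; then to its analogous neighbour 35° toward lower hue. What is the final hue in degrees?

359 + 90 = 449 → 449 − 360 = 89°   (square ↑)
89 + 39 = 128°   (analog 39° ↑)
128 + 204 = 332°   (split-comp 24° ↑)
332 + 149 = 481 → 481 − 360 = 121°   (split-comp 31° ↓)
121 − 35 = 86°   (analog 35° ↓)

86°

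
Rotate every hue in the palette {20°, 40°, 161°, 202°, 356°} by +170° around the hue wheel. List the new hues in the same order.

190°, 210°, 331°, 12°, 166°

20 + 170 = 190°
40 + 170 = 210°
161 + 170 = 331°
202 + 170 = 372 → 372 − 360 = 12°
356 + 170 = 526 → 526 − 360 = 166°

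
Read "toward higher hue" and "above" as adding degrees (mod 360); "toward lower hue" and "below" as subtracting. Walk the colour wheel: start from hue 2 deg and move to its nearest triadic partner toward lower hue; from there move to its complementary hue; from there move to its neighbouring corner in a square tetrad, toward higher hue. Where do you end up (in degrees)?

152°

−120° (triadic ↓): 2 − 120 = -118 → -118 + 360 = 242°
+180° (complement): 242 + 180 = 422 → 422 − 360 = 62°
+90° (square ↑): 62 + 90 = 152°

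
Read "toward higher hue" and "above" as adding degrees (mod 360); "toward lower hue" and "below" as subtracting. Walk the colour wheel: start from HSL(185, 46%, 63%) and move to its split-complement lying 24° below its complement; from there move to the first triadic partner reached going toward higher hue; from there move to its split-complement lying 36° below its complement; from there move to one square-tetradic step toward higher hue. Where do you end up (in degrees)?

335°

185 + 156 = 341°   (split-comp 24° ↓)
341 + 120 = 461 → 461 − 360 = 101°   (triadic ↑)
101 + 144 = 245°   (split-comp 36° ↓)
245 + 90 = 335°   (square ↑)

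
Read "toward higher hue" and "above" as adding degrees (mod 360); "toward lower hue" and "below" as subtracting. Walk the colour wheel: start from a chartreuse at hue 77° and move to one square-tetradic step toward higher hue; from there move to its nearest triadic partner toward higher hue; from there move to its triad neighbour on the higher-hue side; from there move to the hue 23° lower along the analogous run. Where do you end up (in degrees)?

square ↑ +90°: 77 + 90 = 167°
triadic ↑ +120°: 167 + 120 = 287°
triadic ↑ +120°: 287 + 120 = 407 → 407 − 360 = 47°
analog 23° ↓ −23°: 47 − 23 = 24°

24°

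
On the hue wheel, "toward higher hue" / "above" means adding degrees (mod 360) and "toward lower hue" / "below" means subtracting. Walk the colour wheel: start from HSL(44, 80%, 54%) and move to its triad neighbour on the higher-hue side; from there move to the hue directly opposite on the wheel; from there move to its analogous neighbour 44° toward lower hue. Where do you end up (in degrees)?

300°

triadic ↑ +120°: 44 + 120 = 164°
complement +180°: 164 + 180 = 344°
analog 44° ↓ −44°: 344 − 44 = 300°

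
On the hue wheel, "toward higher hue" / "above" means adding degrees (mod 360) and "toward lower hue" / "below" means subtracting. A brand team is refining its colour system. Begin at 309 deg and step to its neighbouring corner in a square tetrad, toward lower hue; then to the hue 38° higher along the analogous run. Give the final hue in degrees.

−90° (square ↓): 309 − 90 = 219°
+38° (analog 38° ↑): 219 + 38 = 257°

257°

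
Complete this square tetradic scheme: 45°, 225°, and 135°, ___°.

A square tetradic scheme places four hues every 90°.
The full set through 45° is {45°, 135°, 225°, 315°}.
Given {45°, 135°, 225°}, the missing hue is 315°.

315°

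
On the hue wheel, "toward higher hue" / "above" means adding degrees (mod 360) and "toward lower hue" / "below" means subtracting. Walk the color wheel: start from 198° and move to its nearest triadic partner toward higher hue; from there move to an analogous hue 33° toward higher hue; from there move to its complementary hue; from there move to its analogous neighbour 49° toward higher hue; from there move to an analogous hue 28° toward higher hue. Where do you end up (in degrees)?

+120° (triadic ↑): 198 + 120 = 318°
+33° (analog 33° ↑): 318 + 33 = 351°
+180° (complement): 351 + 180 = 531 → 531 − 360 = 171°
+49° (analog 49° ↑): 171 + 49 = 220°
+28° (analog 28° ↑): 220 + 28 = 248°

248°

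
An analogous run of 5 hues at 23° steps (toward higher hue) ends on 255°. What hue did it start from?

4 steps of 23° (toward higher hue) give a net shift of +92°.
Start = end − shift: 255 − 92 = 163°

163°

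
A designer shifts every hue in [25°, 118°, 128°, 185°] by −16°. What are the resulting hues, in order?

9°, 102°, 112°, 169°

25 − 16 = 9°
118 − 16 = 102°
128 − 16 = 112°
185 − 16 = 169°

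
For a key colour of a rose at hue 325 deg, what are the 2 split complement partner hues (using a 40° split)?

Split-complementary hues sit 40° either side of the complement.
Complement of 325 deg: 325 + 180 = 505 → 505 − 360 = 145°
145 − 40 = 105°
145 + 40 = 185°

105° and 185°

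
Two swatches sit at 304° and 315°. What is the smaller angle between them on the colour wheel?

|304 − 315| = 11.
11 ≤ 180, so the shorter arc is 11°.

11°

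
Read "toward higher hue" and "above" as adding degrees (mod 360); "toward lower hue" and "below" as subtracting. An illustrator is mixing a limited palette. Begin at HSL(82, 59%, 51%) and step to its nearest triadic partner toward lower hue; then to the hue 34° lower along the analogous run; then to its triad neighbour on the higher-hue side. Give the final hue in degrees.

48°

−120° (triadic ↓): 82 − 120 = -38 → -38 + 360 = 322°
−34° (analog 34° ↓): 322 − 34 = 288°
+120° (triadic ↑): 288 + 120 = 408 → 408 − 360 = 48°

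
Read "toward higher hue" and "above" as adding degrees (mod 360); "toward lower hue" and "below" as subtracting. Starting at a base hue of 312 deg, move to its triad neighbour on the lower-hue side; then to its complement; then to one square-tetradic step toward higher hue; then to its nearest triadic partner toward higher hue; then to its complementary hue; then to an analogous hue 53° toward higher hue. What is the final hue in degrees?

95°

312 − 120 = 192°   (triadic ↓)
192 + 180 = 372 → 372 − 360 = 12°   (complement)
12 + 90 = 102°   (square ↑)
102 + 120 = 222°   (triadic ↑)
222 + 180 = 402 → 402 − 360 = 42°   (complement)
42 + 53 = 95°   (analog 53° ↑)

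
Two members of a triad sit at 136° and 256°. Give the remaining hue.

A triad spaces three hues 120° apart.
The full set is {16°, 136°, 256°}.

16°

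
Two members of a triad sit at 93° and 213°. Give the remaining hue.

333°

A triad spaces three hues 120° apart.
The full set is {93°, 213°, 333°}.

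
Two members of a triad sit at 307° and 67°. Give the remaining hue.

187°

A triad spaces three hues 120° apart.
The full set is {67°, 187°, 307°}.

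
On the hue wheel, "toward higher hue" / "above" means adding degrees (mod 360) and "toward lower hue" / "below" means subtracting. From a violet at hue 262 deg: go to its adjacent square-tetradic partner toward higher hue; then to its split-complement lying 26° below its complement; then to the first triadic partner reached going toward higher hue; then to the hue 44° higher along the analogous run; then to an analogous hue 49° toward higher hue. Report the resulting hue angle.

359°

+90° (square ↑): 262 + 90 = 352°
+154° (split-comp 26° ↓): 352 + 154 = 506 → 506 − 360 = 146°
+120° (triadic ↑): 146 + 120 = 266°
+44° (analog 44° ↑): 266 + 44 = 310°
+49° (analog 49° ↑): 310 + 49 = 359°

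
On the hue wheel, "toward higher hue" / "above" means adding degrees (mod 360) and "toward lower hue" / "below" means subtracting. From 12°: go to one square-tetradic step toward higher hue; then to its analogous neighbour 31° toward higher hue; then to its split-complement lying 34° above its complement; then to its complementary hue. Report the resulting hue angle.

167°

+90° (square ↑): 12 + 90 = 102°
+31° (analog 31° ↑): 102 + 31 = 133°
+214° (split-comp 34° ↑): 133 + 214 = 347°
+180° (complement): 347 + 180 = 527 → 527 − 360 = 167°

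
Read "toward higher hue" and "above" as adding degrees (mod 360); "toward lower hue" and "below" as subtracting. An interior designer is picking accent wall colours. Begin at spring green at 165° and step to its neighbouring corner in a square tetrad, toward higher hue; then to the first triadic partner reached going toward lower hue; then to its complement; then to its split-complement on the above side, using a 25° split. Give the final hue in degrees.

160°

165 + 90 = 255°   (square ↑)
255 − 120 = 135°   (triadic ↓)
135 + 180 = 315°   (complement)
315 + 205 = 520 → 520 − 360 = 160°   (split-comp 25° ↑)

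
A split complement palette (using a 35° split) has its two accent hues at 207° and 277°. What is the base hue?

62°

The accents sit 35° either side of the complement, so the complement is their short-arc midpoint on the wheel.
Short-arc midpoint of 207° and 277°: 242°.
Base is 180° from the complement: 242 − 180 = 62°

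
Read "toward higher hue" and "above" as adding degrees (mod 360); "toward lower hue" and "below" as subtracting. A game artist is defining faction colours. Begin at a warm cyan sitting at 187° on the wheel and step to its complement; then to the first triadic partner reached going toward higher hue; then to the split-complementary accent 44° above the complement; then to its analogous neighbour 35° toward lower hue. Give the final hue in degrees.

316°

+180° (complement): 187 + 180 = 367 → 367 − 360 = 7°
+120° (triadic ↑): 7 + 120 = 127°
+224° (split-comp 44° ↑): 127 + 224 = 351°
−35° (analog 35° ↓): 351 − 35 = 316°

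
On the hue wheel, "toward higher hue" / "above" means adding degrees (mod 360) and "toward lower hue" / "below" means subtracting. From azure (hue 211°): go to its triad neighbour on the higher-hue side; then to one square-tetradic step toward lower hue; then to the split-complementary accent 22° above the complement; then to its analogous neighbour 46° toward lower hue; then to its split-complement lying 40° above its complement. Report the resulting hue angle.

211 + 120 = 331°   (triadic ↑)
331 − 90 = 241°   (square ↓)
241 + 202 = 443 → 443 − 360 = 83°   (split-comp 22° ↑)
83 − 46 = 37°   (analog 46° ↓)
37 + 220 = 257°   (split-comp 40° ↑)

257°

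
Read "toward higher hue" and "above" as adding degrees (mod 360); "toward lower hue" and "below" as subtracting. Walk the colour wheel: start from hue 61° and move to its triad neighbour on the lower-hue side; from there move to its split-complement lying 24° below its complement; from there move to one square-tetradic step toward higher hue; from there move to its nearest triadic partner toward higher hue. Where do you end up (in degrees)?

−120° (triadic ↓): 61 − 120 = -59 → -59 + 360 = 301°
+156° (split-comp 24° ↓): 301 + 156 = 457 → 457 − 360 = 97°
+90° (square ↑): 97 + 90 = 187°
+120° (triadic ↑): 187 + 120 = 307°

307°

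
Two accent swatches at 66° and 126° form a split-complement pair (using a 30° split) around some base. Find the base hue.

276°

The accents sit 30° either side of the complement, so the complement is their short-arc midpoint on the wheel.
Short-arc midpoint of 66° and 126°: 96°.
Base is 180° from the complement: 96 − 180 = -84 → -84 + 360 = 276°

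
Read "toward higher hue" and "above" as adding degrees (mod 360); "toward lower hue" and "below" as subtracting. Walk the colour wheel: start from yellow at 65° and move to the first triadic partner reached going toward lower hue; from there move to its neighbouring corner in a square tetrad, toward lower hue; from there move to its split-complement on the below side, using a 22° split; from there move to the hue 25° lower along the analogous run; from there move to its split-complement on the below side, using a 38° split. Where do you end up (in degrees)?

−120° (triadic ↓): 65 − 120 = -55 → -55 + 360 = 305°
−90° (square ↓): 305 − 90 = 215°
+158° (split-comp 22° ↓): 215 + 158 = 373 → 373 − 360 = 13°
−25° (analog 25° ↓): 13 − 25 = -12 → -12 + 360 = 348°
+142° (split-comp 38° ↓): 348 + 142 = 490 → 490 − 360 = 130°

130°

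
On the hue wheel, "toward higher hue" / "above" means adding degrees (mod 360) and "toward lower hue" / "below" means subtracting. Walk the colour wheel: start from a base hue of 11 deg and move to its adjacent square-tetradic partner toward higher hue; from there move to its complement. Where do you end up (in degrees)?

11 + 90 = 101°   (square ↑)
101 + 180 = 281°   (complement)

281°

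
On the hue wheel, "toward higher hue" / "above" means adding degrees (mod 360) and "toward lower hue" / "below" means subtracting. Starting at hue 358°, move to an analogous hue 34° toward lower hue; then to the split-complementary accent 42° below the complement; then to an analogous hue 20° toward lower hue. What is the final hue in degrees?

82°

−34° (analog 34° ↓): 358 − 34 = 324°
+138° (split-comp 42° ↓): 324 + 138 = 462 → 462 − 360 = 102°
−20° (analog 20° ↓): 102 − 20 = 82°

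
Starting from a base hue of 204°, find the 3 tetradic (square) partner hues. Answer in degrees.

A square tetradic scheme places four hues every 90°.
204 + 90 = 294°
204 + 180 = 384 → 384 − 360 = 24°
204 + 270 = 474 → 474 − 360 = 114°

294°, 24° and 114°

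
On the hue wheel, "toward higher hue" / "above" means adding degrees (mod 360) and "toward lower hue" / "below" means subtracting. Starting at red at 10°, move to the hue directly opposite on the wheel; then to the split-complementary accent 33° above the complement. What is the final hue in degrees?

+180° (complement): 10 + 180 = 190°
+213° (split-comp 33° ↑): 190 + 213 = 403 → 403 − 360 = 43°

43°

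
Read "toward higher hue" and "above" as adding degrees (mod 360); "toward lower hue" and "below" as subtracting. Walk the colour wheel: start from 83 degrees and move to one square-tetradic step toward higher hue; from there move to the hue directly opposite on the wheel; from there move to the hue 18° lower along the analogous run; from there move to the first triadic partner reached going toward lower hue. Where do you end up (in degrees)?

square ↑ +90°: 83 + 90 = 173°
complement +180°: 173 + 180 = 353°
analog 18° ↓ −18°: 353 − 18 = 335°
triadic ↓ −120°: 335 − 120 = 215°

215°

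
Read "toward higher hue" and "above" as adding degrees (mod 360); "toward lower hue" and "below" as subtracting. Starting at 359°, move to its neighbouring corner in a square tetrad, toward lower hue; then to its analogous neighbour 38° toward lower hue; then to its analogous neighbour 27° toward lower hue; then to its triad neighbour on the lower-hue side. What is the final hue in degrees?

359 − 90 = 269°   (square ↓)
269 − 38 = 231°   (analog 38° ↓)
231 − 27 = 204°   (analog 27° ↓)
204 − 120 = 84°   (triadic ↓)

84°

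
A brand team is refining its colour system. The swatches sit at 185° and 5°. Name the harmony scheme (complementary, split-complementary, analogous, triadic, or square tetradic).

Sort the hues: 5°, 185°.
Successive gaps around the wheel: 180°, 180°.
Two hues 180° apart are complementary.

complementary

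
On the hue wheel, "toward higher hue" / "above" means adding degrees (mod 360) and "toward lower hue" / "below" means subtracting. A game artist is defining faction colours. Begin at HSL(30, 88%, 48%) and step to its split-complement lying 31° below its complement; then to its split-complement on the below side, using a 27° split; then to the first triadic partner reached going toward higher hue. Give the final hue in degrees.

30 + 149 = 179°   (split-comp 31° ↓)
179 + 153 = 332°   (split-comp 27° ↓)
332 + 120 = 452 → 452 − 360 = 92°   (triadic ↑)

92°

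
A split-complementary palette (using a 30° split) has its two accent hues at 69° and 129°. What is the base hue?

The accents sit 30° either side of the complement, so the complement is their short-arc midpoint on the wheel.
Short-arc midpoint of 69° and 129°: 99°.
Base is 180° from the complement: 99 − 180 = -81 → -81 + 360 = 279°

279°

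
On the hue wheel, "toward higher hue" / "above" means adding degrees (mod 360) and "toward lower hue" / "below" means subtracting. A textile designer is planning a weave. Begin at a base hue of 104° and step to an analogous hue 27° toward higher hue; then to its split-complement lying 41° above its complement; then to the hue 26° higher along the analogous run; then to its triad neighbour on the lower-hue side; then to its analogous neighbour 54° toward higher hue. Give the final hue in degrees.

analog 27° ↑ +27°: 104 + 27 = 131°
split-comp 41° ↑ +221°: 131 + 221 = 352°
analog 26° ↑ +26°: 352 + 26 = 378 → 378 − 360 = 18°
triadic ↓ −120°: 18 − 120 = -102 → -102 + 360 = 258°
analog 54° ↑ +54°: 258 + 54 = 312°

312°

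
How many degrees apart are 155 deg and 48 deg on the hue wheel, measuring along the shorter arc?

|155 − 48| = 107.
107 ≤ 180, so the shorter arc is 107°.

107°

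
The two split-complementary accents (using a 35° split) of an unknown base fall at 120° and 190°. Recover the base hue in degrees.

335°

The accents sit 35° either side of the complement, so the complement is their short-arc midpoint on the wheel.
Short-arc midpoint of 120° and 190°: 155°.
Base is 180° from the complement: 155 − 180 = -25 → -25 + 360 = 335°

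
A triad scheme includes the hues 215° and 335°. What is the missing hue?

95°

A triad places three hues 120° apart.
The full set through 215° is {95°, 215°, 335°}.
Given {215°, 335°}, the missing hue is 95°.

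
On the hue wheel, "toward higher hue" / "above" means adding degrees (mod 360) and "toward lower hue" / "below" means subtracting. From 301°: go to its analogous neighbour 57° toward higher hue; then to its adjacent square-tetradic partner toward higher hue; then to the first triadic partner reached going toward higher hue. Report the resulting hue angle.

208°

analog 57° ↑ +57°: 301 + 57 = 358°
square ↑ +90°: 358 + 90 = 448 → 448 − 360 = 88°
triadic ↑ +120°: 88 + 120 = 208°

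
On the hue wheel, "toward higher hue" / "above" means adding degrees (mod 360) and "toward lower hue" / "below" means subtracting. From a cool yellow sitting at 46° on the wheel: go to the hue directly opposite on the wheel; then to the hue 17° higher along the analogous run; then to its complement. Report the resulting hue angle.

63°

complement +180°: 46 + 180 = 226°
analog 17° ↑ +17°: 226 + 17 = 243°
complement +180°: 243 + 180 = 423 → 423 − 360 = 63°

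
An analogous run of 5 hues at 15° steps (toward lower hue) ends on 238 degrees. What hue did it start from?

298°

4 steps of 15° (toward lower hue) give a net shift of −60°.
Start = end − shift: 238 + 60 = 298°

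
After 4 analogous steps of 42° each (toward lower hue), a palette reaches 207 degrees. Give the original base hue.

4 steps of 42° (toward lower hue) give a net shift of −168°.
Start = end − shift: 207 + 168 = 375 → 375 − 360 = 15°

15°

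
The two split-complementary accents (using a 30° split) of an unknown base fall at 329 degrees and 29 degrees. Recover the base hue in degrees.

The accents sit 30° either side of the complement, so the complement is their short-arc midpoint on the wheel.
Short-arc midpoint of 329° and 29°: 359°.
Base is 180° from the complement: 359 − 180 = 179°

179°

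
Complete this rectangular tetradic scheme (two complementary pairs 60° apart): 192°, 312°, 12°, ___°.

A rectangular tetradic uses two complementary pairs 60° apart: offsets 0°, 60°, 180°, 240°.
Among {12°, 192°, 312°}, 12° and 192° are a 180° pair.
The remaining hue 312° needs its own complement: 312 + 180 = 492 → 492 − 360 = 132°

132°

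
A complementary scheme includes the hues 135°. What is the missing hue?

The complement sits 180° across the wheel.
The full set through 135° is {135°, 315°}.
Given {135°}, the missing hue is 315°.

315°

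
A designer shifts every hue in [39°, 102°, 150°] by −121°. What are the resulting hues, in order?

39 − 121 = -82 → -82 + 360 = 278°
102 − 121 = -19 → -19 + 360 = 341°
150 − 121 = 29°

278°, 341°, 29°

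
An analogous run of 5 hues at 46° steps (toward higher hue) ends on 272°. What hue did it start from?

4 steps of 46° (toward higher hue) give a net shift of +184°.
Start = end − shift: 272 − 184 = 88°

88°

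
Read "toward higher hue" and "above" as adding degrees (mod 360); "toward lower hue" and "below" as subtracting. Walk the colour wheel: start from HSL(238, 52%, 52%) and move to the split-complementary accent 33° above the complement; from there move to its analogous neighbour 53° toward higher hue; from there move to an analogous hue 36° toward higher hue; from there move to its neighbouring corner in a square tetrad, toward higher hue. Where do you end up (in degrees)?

270°

238 + 213 = 451 → 451 − 360 = 91°   (split-comp 33° ↑)
91 + 53 = 144°   (analog 53° ↑)
144 + 36 = 180°   (analog 36° ↑)
180 + 90 = 270°   (square ↑)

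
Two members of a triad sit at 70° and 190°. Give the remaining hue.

A triad spaces three hues 120° apart.
The full set is {70°, 190°, 310°}.

310°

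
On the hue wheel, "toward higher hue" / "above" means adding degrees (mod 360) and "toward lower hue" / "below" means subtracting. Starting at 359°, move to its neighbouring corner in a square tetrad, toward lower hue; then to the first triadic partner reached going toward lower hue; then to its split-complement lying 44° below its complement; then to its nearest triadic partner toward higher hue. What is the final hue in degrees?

45°

359 − 90 = 269°   (square ↓)
269 − 120 = 149°   (triadic ↓)
149 + 136 = 285°   (split-comp 44° ↓)
285 + 120 = 405 → 405 − 360 = 45°   (triadic ↑)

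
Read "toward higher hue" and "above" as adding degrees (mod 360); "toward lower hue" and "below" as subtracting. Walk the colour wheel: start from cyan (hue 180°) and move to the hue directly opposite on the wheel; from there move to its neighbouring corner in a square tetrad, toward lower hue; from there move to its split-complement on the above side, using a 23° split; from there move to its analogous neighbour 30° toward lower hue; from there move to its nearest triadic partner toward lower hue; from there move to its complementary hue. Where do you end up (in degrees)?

180 + 180 = 360 → 360 − 360 = 0°   (complement)
0 − 90 = -90 → -90 + 360 = 270°   (square ↓)
270 + 203 = 473 → 473 − 360 = 113°   (split-comp 23° ↑)
113 − 30 = 83°   (analog 30° ↓)
83 − 120 = -37 → -37 + 360 = 323°   (triadic ↓)
323 + 180 = 503 → 503 − 360 = 143°   (complement)

143°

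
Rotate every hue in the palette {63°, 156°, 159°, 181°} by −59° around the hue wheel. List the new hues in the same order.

63 − 59 = 4°
156 − 59 = 97°
159 − 59 = 100°
181 − 59 = 122°

4°, 97°, 100°, 122°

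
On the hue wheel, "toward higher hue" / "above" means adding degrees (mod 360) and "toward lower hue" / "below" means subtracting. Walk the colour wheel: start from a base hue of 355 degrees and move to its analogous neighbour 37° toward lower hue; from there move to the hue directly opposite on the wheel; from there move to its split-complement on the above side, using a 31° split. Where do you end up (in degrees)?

349°

−37° (analog 37° ↓): 355 − 37 = 318°
+180° (complement): 318 + 180 = 498 → 498 − 360 = 138°
+211° (split-comp 31° ↑): 138 + 211 = 349°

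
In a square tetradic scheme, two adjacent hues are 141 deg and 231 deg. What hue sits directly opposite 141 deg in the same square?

A square tetradic scheme places four hues 90° apart; opposite corners are 180° apart.
141 + 180 = 321°

321°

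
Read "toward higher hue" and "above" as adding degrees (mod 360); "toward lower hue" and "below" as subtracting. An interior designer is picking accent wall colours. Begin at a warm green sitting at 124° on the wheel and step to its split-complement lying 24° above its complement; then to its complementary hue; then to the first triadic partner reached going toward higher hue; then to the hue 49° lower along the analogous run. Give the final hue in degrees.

124 + 204 = 328°   (split-comp 24° ↑)
328 + 180 = 508 → 508 − 360 = 148°   (complement)
148 + 120 = 268°   (triadic ↑)
268 − 49 = 219°   (analog 49° ↓)

219°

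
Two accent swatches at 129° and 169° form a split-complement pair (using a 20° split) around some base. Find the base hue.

The accents sit 20° either side of the complement, so the complement is their short-arc midpoint on the wheel.
Short-arc midpoint of 129° and 169°: 149°.
Base is 180° from the complement: 149 − 180 = -31 → -31 + 360 = 329°

329°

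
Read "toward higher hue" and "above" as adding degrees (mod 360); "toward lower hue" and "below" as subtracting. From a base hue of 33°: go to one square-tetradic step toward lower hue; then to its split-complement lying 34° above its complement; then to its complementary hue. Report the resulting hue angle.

337°

33 − 90 = -57 → -57 + 360 = 303°   (square ↓)
303 + 214 = 517 → 517 − 360 = 157°   (split-comp 34° ↑)
157 + 180 = 337°   (complement)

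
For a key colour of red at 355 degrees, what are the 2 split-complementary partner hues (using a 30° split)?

Complement of 355 degrees: 355 + 180 = 535 → 535 − 360 = 175°
175 − 30 = 145°
175 + 30 = 205°

145° and 205°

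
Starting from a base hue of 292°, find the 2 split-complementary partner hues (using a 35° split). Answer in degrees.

Split-complementary hues sit 35° either side of the complement.
Complement of 292°: 292 + 180 = 472 → 472 − 360 = 112°
112 − 35 = 77°
112 + 35 = 147°

77° and 147°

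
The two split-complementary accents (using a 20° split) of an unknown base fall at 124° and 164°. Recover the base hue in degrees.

The accents sit 20° either side of the complement, so the complement is their short-arc midpoint on the wheel.
Short-arc midpoint of 124° and 164°: 144°.
Base is 180° from the complement: 144 − 180 = -36 → -36 + 360 = 324°

324°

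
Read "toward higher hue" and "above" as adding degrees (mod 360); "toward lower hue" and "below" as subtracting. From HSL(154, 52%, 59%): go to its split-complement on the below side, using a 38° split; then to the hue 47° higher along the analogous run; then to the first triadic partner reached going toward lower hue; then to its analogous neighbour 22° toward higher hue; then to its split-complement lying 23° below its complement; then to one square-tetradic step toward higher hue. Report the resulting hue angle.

split-comp 38° ↓ +142°: 154 + 142 = 296°
analog 47° ↑ +47°: 296 + 47 = 343°
triadic ↓ −120°: 343 − 120 = 223°
analog 22° ↑ +22°: 223 + 22 = 245°
split-comp 23° ↓ +157°: 245 + 157 = 402 → 402 − 360 = 42°
square ↑ +90°: 42 + 90 = 132°

132°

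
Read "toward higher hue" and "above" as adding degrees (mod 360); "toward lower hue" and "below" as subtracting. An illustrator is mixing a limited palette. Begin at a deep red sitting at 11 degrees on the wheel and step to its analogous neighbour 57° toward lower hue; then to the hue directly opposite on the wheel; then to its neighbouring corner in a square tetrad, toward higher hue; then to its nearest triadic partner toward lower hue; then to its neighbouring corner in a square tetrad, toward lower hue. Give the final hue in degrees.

14°

analog 57° ↓ −57°: 11 − 57 = -46 → -46 + 360 = 314°
complement +180°: 314 + 180 = 494 → 494 − 360 = 134°
square ↑ +90°: 134 + 90 = 224°
triadic ↓ −120°: 224 − 120 = 104°
square ↓ −90°: 104 − 90 = 14°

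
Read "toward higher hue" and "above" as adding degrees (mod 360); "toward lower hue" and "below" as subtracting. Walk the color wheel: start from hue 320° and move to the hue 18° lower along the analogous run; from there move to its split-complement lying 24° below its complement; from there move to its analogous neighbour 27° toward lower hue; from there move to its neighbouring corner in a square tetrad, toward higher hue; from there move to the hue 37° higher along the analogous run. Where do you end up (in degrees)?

−18° (analog 18° ↓): 320 − 18 = 302°
+156° (split-comp 24° ↓): 302 + 156 = 458 → 458 − 360 = 98°
−27° (analog 27° ↓): 98 − 27 = 71°
+90° (square ↑): 71 + 90 = 161°
+37° (analog 37° ↑): 161 + 37 = 198°

198°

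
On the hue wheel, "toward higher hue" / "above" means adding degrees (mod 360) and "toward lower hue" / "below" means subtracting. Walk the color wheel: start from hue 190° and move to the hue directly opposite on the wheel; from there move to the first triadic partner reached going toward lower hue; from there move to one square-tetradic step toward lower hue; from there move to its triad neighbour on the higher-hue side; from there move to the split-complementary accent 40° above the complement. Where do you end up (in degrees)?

140°

+180° (complement): 190 + 180 = 370 → 370 − 360 = 10°
−120° (triadic ↓): 10 − 120 = -110 → -110 + 360 = 250°
−90° (square ↓): 250 − 90 = 160°
+120° (triadic ↑): 160 + 120 = 280°
+220° (split-comp 40° ↑): 280 + 220 = 500 → 500 − 360 = 140°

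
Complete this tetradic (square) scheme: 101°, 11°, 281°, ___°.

191°

A square tetradic scheme places four hues every 90°.
The full set through 11° is {11°, 101°, 191°, 281°}.
Given {11°, 101°, 281°}, the missing hue is 191°.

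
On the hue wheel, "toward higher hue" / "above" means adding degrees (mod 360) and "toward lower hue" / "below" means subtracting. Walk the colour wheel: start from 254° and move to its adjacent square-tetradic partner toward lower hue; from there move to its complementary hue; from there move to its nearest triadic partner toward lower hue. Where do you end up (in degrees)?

square ↓ −90°: 254 − 90 = 164°
complement +180°: 164 + 180 = 344°
triadic ↓ −120°: 344 − 120 = 224°

224°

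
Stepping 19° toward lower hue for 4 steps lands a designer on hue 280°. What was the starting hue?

4 steps of 19° (toward lower hue) give a net shift of −76°.
Start = end − shift: 280 + 76 = 356°

356°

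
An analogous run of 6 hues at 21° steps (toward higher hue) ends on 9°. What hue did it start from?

5 steps of 21° (toward higher hue) give a net shift of +105°.
Start = end − shift: 9 − 105 = -96 → -96 + 360 = 264°

264°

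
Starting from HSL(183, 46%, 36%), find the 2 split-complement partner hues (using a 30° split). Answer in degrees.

333° and 33°

Split-complementary hues sit 30° either side of the complement.
Complement of 183 deg: 183 + 180 = 363 → 363 − 360 = 3°
3 − 30 = -27 → -27 + 360 = 333°
3 + 30 = 33°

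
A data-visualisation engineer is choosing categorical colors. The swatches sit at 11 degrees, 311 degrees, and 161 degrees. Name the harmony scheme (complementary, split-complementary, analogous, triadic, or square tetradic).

Sort the hues: 11°, 161°, 311°.
Successive gaps around the wheel: 150°, 150°, 60°.
Two 150° gaps and one 60° gap — a base hue opposite a pair of accents 30° either side of its complement — is the split-complementary pattern.

split-complementary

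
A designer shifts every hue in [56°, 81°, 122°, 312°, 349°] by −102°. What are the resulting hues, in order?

314°, 339°, 20°, 210°, 247°

56 − 102 = -46 → -46 + 360 = 314°
81 − 102 = -21 → -21 + 360 = 339°
122 − 102 = 20°
312 − 102 = 210°
349 − 102 = 247°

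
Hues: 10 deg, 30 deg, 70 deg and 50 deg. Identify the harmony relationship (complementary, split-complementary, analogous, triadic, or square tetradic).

Sort the hues: 10°, 30°, 50°, 70°.
Successive gaps around the wheel: 20°, 20°, 20°, 300°.
A run of hues at equal small steps (20°) with one large closing gap is an analogous group.

analogous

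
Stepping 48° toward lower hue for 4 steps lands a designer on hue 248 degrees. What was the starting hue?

4 steps of 48° (toward lower hue) give a net shift of −192°.
Start = end − shift: 248 + 192 = 440 → 440 − 360 = 80°

80°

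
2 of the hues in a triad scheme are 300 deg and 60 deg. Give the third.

180°

A triad places three hues 120° apart.
The full set through 60° is {60°, 180°, 300°}.
Given {60°, 300°}, the missing hue is 180°.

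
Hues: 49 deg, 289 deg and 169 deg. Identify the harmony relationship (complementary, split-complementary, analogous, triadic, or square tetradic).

triadic

Sort the hues: 49°, 169°, 289°.
Successive gaps around the wheel: 120°, 120°, 120°.
Three hues equally spaced 120° apart form a triad.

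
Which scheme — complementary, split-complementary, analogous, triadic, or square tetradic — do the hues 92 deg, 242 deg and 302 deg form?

split-complementary

Sort the hues: 92°, 242°, 302°.
Successive gaps around the wheel: 150°, 60°, 150°.
Two 150° gaps and one 60° gap — a base hue opposite a pair of accents 30° either side of its complement — is the split-complementary pattern.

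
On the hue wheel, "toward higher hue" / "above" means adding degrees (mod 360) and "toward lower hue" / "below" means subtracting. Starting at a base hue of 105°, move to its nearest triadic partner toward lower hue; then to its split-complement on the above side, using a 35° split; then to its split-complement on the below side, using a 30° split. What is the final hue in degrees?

350°

triadic ↓ −120°: 105 − 120 = -15 → -15 + 360 = 345°
split-comp 35° ↑ +215°: 345 + 215 = 560 → 560 − 360 = 200°
split-comp 30° ↓ +150°: 200 + 150 = 350°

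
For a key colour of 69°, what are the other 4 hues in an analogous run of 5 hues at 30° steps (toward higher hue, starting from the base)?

Analogous hues sit every 30° along the wheel.
69 + 30 = 99°
69 + 60 = 129°
69 + 90 = 159°
69 + 120 = 189°

99°, 129°, 159°, and 189°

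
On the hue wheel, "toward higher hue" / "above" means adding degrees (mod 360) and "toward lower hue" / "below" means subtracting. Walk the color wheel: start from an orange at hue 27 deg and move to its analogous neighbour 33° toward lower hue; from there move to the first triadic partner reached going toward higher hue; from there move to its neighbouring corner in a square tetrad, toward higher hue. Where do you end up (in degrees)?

204°

27 − 33 = -6 → -6 + 360 = 354°   (analog 33° ↓)
354 + 120 = 474 → 474 − 360 = 114°   (triadic ↑)
114 + 90 = 204°   (square ↑)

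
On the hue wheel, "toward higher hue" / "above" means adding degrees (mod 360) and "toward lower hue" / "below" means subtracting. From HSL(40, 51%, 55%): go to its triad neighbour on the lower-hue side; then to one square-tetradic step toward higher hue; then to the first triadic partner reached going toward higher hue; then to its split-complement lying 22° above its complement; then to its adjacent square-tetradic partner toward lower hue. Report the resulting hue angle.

242°

triadic ↓ −120°: 40 − 120 = -80 → -80 + 360 = 280°
square ↑ +90°: 280 + 90 = 370 → 370 − 360 = 10°
triadic ↑ +120°: 10 + 120 = 130°
split-comp 22° ↑ +202°: 130 + 202 = 332°
square ↓ −90°: 332 − 90 = 242°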